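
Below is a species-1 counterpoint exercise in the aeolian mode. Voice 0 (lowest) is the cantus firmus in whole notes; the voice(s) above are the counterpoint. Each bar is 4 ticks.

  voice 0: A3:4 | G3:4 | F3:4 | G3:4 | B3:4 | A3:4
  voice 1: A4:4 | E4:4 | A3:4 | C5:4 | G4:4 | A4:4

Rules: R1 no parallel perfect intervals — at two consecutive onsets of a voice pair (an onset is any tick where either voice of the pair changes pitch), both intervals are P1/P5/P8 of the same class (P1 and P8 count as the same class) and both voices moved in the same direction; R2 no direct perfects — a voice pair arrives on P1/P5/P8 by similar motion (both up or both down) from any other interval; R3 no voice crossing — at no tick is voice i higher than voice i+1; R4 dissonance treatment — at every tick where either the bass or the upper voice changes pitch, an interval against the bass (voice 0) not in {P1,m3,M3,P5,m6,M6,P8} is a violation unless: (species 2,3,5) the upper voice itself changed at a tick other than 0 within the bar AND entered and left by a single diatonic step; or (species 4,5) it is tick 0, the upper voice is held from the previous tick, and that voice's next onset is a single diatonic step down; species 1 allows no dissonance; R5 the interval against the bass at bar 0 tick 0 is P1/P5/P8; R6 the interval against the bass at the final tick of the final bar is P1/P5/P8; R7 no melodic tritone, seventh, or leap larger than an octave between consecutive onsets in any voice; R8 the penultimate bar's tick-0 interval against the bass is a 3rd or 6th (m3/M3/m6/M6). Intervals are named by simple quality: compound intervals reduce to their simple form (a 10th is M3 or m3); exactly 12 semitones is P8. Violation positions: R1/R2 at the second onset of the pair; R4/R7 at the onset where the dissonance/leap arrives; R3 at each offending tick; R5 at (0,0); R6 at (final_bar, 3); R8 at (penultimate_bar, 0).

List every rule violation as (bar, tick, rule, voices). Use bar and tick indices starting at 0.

(3, 0, R4, (0, 1))
(3, 0, R7, (1,))

bar 0: v0=A3 v1=A4 downbeat P8
bar 1: v0=G3 v1=E4 downbeat M6
bar 2: v0=F3 v1=A3 downbeat M3
bar 3: v0=G3 v1=C5 downbeat P4
bar 4: v0=B3 v1=G4 downbeat m6
bar 5: v0=A3 v1=A4 downbeat P8
  -> R4 @ bar 3 tick 0 v(0, 1): G3/C5 P4 untreated
  -> R7 @ bar 3 tick 0 v(1,): A3->C5 leap 15st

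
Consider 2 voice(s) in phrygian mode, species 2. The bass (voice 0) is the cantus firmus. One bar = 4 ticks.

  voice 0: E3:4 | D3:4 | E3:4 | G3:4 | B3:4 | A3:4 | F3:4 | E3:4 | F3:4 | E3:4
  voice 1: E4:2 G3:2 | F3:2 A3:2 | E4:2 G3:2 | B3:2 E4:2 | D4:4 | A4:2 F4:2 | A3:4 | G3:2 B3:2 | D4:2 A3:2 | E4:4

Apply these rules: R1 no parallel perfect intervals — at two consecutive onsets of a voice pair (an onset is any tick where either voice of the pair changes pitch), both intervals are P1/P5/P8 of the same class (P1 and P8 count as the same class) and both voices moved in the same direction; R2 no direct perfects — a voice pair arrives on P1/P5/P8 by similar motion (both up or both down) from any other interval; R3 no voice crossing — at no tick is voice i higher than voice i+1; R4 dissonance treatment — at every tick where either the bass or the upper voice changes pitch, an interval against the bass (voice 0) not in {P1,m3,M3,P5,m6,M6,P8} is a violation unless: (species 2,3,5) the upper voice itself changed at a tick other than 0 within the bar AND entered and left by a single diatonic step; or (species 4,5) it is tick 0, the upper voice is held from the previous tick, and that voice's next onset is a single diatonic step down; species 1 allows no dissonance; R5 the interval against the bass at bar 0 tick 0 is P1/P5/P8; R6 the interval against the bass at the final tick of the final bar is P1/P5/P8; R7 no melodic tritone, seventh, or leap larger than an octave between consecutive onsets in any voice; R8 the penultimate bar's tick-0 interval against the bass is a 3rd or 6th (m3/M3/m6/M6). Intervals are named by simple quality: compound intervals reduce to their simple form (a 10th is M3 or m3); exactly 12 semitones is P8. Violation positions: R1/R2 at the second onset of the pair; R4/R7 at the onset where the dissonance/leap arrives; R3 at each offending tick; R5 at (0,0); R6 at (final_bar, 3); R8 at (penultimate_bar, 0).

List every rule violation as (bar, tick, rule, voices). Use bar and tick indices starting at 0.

bar 0: v0=E3 v1=E4 downbeat P8
bar 1: v0=D3 v1=F3 downbeat m3
bar 2: v0=E3 v1=E4 downbeat P8
bar 3: v0=G3 v1=B3 downbeat M3
bar 4: v0=B3 v1=D4 downbeat m3
bar 5: v0=A3 v1=A4 downbeat P8
bar 6: v0=F3 v1=A3 downbeat M3
bar 7: v0=E3 v1=G3 downbeat m3
bar 8: v0=F3 v1=D4 downbeat M6
bar 9: v0=E3 v1=E4 downbeat P8
  -> R2 @ bar 2 tick 0 v(0, 1): D3/A3 P5 -> E3/E4 P8 similar

(2, 0, R2, (0, 1))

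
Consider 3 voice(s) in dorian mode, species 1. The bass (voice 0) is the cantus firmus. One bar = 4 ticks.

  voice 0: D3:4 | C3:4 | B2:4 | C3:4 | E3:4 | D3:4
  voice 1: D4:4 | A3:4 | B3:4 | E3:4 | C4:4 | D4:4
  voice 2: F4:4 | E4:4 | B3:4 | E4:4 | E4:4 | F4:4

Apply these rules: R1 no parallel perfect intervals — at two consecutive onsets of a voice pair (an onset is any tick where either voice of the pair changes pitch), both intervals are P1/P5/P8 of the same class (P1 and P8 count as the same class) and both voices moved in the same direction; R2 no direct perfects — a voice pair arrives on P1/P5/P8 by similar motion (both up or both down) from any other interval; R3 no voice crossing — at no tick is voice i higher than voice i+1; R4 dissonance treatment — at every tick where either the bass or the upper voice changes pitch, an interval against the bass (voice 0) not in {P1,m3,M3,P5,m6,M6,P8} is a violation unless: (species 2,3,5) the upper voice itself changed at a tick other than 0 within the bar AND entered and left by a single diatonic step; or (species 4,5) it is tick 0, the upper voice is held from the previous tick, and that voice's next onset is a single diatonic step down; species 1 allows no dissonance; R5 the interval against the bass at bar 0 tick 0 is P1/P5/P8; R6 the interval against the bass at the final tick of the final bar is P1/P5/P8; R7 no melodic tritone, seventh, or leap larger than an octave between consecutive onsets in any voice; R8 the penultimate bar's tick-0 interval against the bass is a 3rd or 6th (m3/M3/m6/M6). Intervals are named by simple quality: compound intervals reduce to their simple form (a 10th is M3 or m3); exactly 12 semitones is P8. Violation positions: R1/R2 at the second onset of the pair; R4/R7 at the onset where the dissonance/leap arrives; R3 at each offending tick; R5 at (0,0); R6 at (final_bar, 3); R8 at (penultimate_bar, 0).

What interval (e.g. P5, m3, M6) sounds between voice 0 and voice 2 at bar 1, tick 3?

voice 0=C3 voice 2=E4 -> M3

M3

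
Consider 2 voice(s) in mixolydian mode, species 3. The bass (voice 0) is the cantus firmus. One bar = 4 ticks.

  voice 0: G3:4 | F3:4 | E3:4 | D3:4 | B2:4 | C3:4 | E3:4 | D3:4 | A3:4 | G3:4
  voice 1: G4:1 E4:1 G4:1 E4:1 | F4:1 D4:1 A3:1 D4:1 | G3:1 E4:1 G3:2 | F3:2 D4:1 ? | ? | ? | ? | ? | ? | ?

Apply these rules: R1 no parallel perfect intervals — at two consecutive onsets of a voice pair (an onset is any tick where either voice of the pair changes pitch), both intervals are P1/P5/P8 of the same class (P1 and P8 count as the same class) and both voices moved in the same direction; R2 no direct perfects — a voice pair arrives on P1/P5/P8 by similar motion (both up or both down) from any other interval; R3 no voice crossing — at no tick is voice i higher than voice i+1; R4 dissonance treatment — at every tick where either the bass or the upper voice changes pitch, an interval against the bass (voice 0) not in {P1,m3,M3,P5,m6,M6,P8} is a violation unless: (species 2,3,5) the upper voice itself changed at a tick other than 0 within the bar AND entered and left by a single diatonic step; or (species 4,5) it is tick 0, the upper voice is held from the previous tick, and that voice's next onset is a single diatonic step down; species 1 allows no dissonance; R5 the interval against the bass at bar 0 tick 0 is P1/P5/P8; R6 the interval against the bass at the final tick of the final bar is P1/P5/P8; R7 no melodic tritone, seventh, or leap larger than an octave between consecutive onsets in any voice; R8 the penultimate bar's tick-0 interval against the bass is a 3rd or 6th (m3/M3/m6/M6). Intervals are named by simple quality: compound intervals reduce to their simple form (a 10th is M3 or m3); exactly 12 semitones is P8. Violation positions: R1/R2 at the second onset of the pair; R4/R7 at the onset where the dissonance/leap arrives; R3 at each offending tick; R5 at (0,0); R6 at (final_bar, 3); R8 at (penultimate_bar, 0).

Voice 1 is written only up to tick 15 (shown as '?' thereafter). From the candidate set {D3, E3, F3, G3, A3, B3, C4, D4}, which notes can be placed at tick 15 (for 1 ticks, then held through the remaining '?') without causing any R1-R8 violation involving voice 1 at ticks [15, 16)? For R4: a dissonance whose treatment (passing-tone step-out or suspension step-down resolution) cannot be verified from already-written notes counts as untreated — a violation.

{A3, B3, D3, D4, F3}

D3: legal
E3: violates R4,R7
F3: legal
G3: violates R4
A3: legal
B3: legal
C4: violates R4
D4: legal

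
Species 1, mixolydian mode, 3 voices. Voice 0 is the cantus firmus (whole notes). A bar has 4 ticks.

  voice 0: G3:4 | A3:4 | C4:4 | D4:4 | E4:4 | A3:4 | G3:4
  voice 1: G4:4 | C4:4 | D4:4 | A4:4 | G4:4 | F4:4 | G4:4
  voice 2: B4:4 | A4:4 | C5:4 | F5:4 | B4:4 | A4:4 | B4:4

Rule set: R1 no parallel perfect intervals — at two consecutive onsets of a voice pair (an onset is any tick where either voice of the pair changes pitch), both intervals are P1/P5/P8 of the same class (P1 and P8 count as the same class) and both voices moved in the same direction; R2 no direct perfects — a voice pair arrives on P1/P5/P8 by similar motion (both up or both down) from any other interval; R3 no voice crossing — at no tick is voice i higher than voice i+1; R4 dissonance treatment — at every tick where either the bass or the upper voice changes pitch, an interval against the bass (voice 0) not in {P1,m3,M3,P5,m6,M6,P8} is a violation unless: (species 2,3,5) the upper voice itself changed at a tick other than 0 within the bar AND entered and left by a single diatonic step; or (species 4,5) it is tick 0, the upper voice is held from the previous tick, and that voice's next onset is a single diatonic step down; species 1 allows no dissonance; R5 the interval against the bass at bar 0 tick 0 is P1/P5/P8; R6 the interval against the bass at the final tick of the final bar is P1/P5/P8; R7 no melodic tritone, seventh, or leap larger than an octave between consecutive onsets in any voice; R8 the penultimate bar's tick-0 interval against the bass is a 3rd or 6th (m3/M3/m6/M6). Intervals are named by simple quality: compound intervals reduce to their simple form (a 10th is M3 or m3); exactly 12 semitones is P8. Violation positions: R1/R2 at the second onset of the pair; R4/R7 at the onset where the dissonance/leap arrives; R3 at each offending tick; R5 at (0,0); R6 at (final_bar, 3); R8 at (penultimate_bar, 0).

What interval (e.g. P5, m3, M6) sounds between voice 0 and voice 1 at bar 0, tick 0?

voice 0=G3 voice 1=G4 -> P8

P8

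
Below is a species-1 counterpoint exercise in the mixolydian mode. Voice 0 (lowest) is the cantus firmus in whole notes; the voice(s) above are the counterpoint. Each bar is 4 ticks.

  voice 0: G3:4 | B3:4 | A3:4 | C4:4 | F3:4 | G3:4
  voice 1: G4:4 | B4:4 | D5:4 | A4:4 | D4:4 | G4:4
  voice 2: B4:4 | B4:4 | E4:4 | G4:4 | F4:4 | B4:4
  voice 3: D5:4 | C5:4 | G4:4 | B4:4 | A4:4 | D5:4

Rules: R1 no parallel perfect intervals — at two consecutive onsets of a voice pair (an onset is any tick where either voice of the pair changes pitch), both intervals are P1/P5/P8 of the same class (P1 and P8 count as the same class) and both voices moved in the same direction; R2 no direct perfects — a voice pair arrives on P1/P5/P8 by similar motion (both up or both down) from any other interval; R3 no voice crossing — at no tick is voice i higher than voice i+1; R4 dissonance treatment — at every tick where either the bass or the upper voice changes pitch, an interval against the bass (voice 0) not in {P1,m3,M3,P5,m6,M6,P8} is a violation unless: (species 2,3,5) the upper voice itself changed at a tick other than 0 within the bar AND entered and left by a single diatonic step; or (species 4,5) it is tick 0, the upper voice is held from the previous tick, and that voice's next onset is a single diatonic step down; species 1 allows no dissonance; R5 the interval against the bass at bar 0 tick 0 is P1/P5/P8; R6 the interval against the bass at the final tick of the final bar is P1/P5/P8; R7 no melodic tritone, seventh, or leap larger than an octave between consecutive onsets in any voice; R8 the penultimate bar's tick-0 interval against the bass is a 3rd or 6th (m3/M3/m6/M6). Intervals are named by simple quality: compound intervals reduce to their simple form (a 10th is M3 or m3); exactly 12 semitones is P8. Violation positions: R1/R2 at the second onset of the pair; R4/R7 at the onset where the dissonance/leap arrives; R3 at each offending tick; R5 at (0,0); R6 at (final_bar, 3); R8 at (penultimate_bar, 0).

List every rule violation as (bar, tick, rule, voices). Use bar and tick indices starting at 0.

(0, 0, R5, (0, 2))
(1, 0, R1, (0, 1))
(1, 0, R4, (0, 3))
(2, 0, R2, (0, 2))
(2, 0, R3, (1, 2))
(2, 0, R4, (0, 1))
(2, 0, R4, (0, 3))
(2, 1, R3, (1, 2))
(2, 2, R3, (1, 2))
(2, 3, R3, (1, 2))
(3, 0, R1, (0, 2))
(3, 0, R3, (1, 2))
(3, 0, R4, (0, 3))
(3, 1, R3, (1, 2))
(3, 2, R3, (1, 2))
(3, 3, R3, (1, 2))
(4, 0, R2, (0, 2))
(4, 0, R2, (1, 3))
(4, 0, R8, (0, 2))
(5, 0, R1, (1, 3))
(5, 0, R2, (0, 1))
(5, 0, R2, (0, 3))
(5, 0, R7, (2,))
(5, 3, R6, (0, 2))

bar 0: v0=G3 v1=G4 v2=B4 v3=D5 downbeat P5
bar 1: v0=B3 v1=B4 v2=B4 v3=C5 downbeat m2
bar 2: v0=A3 v1=D5 v2=E4 v3=G4 downbeat m7
bar 3: v0=C4 v1=A4 v2=G4 v3=B4 downbeat M7
bar 4: v0=F3 v1=D4 v2=F4 v3=A4 downbeat M3
bar 5: v0=G3 v1=G4 v2=B4 v3=D5 downbeat P5
  -> R5 @ bar 0 tick 0 v(0, 2): opens on M3
  -> R1 @ bar 1 tick 0 v(0, 1): G3/G4 P8 -> B3/B4 P8 similar
  -> R4 @ bar 1 tick 0 v(0, 3): B3/C5 m2 untreated
  -> R2 @ bar 2 tick 0 v(0, 2): B3/B4 P8 -> A3/E4 P5 similar
  -> R3 @ bar 2 tick 0 v(1, 2): D5 above E4
  -> R4 @ bar 2 tick 0 v(0, 1): A3/D5 P4 untreated
  -> R4 @ bar 2 tick 0 v(0, 3): A3/G4 m7 untreated
  -> R3 @ bar 2 tick 1 v(1, 2): D5 above E4
  -> R3 @ bar 2 tick 2 v(1, 2): D5 above E4
  -> R3 @ bar 2 tick 3 v(1, 2): D5 above E4
  -> R1 @ bar 3 tick 0 v(0, 2): A3/E4 P5 -> C4/G4 P5 similar
  -> R3 @ bar 3 tick 0 v(1, 2): A4 above G4
  -> R4 @ bar 3 tick 0 v(0, 3): C4/B4 M7 untreated
  -> R3 @ bar 3 tick 1 v(1, 2): A4 above G4
  -> R3 @ bar 3 tick 2 v(1, 2): A4 above G4
  -> R3 @ bar 3 tick 3 v(1, 2): A4 above G4
  -> R2 @ bar 4 tick 0 v(0, 2): C4/G4 P5 -> F3/F4 P8 similar
  -> R2 @ bar 4 tick 0 v(1, 3): A4/B4 M2 -> D4/A4 P5 similar
  -> R8 @ bar 4 tick 0 v(0, 2): penult P8 not 3rd/6th
  -> R1 @ bar 5 tick 0 v(1, 3): D4/A4 P5 -> G4/D5 P5 similar
  -> R2 @ bar 5 tick 0 v(0, 1): F3/D4 M6 -> G3/G4 P8 similar
  -> R2 @ bar 5 tick 0 v(0, 3): F3/A4 M3 -> G3/D5 P5 similar
  -> R7 @ bar 5 tick 0 v(2,): F4->B4 leap 6st
  -> R6 @ bar 5 tick 3 v(0, 2): closes on M3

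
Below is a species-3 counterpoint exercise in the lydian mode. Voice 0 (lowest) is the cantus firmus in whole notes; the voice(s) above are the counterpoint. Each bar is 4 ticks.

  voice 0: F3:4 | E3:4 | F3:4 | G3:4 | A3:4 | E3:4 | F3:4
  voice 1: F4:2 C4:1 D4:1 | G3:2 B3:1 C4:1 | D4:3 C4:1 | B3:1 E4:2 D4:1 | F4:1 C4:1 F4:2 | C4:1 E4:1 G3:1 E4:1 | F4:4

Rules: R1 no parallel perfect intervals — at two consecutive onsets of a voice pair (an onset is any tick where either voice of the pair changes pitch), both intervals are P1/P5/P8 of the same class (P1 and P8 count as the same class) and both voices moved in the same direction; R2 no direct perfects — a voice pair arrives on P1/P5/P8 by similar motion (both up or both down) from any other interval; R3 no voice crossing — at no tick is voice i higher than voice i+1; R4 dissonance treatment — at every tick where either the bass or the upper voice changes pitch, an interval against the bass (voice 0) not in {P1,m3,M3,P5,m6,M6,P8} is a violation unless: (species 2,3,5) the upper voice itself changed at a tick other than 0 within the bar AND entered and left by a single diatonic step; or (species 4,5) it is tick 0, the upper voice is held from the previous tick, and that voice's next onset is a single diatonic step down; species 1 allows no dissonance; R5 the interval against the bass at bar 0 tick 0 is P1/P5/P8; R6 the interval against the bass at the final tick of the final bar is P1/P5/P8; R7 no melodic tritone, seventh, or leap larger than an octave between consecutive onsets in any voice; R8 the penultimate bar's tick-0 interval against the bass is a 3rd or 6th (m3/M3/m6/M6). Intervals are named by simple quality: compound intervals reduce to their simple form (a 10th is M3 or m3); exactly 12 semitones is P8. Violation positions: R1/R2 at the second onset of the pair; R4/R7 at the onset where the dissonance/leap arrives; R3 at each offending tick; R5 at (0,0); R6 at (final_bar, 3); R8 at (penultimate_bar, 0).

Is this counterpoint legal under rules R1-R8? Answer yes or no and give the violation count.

bar 0: v0=F3 v1=F4 (P8)
bar 1: v0=E3 v1=G3 (m3)
bar 2: v0=F3 v1=D4 (M6)
bar 3: v0=G3 v1=B3 (M3)
bar 4: v0=A3 v1=F4 (m6)
bar 5: v0=E3 v1=C4 (m6)
bar 6: v0=F3 v1=F4 (P8)
  R1 @ bar6.0: E3/E4 P8 -> F3/F4 P8 similar

No (1 violations)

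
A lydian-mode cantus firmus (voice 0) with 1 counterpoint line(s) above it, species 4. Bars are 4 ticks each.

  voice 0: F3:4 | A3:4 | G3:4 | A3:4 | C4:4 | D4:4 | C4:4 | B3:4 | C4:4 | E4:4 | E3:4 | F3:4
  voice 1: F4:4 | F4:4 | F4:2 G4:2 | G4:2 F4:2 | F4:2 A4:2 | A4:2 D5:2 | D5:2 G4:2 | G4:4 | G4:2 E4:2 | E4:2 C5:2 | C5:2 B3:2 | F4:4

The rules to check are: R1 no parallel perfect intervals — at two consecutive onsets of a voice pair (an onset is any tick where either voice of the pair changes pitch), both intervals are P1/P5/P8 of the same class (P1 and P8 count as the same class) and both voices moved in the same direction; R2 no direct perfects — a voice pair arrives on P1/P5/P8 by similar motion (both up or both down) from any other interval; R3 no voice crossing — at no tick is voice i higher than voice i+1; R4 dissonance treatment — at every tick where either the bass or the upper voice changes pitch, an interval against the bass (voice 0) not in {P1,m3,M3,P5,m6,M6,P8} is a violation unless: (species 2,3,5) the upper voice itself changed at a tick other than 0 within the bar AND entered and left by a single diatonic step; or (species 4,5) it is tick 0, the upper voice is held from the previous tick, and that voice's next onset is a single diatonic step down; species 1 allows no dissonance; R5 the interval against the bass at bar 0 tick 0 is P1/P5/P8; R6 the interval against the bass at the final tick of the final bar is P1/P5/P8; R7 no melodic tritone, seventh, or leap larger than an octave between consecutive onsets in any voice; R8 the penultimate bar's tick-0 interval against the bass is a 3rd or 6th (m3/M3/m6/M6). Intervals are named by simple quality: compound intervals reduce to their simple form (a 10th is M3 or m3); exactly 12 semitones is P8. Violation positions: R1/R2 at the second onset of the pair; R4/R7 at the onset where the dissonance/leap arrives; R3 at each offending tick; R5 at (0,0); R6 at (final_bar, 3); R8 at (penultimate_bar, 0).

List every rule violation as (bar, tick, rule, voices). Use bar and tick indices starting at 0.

(2, 0, R4, (0, 1))
(4, 0, R4, (0, 1))
(6, 0, R4, (0, 1))
(10, 2, R7, (1,))
(11, 0, R2, (0, 1))
(11, 0, R7, (1,))

bar 0: v0=F3 v1=F4 downbeat P8
bar 1: v0=A3 v1=F4 downbeat m6
bar 2: v0=G3 v1=F4 downbeat m7
bar 3: v0=A3 v1=G4 downbeat m7
bar 4: v0=C4 v1=F4 downbeat P4
bar 5: v0=D4 v1=A4 downbeat P5
bar 6: v0=C4 v1=D5 downbeat M2
bar 7: v0=B3 v1=G4 downbeat m6
bar 8: v0=C4 v1=G4 downbeat P5
bar 9: v0=E4 v1=E4 downbeat P1
bar 10: v0=E3 v1=C5 downbeat m6
bar 11: v0=F3 v1=F4 downbeat P8
  -> R4 @ bar 2 tick 0 v(0, 1): G3/F4 m7 untreated
  -> R4 @ bar 4 tick 0 v(0, 1): C4/F4 P4 untreated
  -> R4 @ bar 6 tick 0 v(0, 1): C4/D5 M2 untreated
  -> R7 @ bar 10 tick 2 v(1,): C5->B3 leap 13st
  -> R2 @ bar 11 tick 0 v(0, 1): E3/B3 P5 -> F3/F4 P8 similar
  -> R7 @ bar 11 tick 0 v(1,): B3->F4 leap 6st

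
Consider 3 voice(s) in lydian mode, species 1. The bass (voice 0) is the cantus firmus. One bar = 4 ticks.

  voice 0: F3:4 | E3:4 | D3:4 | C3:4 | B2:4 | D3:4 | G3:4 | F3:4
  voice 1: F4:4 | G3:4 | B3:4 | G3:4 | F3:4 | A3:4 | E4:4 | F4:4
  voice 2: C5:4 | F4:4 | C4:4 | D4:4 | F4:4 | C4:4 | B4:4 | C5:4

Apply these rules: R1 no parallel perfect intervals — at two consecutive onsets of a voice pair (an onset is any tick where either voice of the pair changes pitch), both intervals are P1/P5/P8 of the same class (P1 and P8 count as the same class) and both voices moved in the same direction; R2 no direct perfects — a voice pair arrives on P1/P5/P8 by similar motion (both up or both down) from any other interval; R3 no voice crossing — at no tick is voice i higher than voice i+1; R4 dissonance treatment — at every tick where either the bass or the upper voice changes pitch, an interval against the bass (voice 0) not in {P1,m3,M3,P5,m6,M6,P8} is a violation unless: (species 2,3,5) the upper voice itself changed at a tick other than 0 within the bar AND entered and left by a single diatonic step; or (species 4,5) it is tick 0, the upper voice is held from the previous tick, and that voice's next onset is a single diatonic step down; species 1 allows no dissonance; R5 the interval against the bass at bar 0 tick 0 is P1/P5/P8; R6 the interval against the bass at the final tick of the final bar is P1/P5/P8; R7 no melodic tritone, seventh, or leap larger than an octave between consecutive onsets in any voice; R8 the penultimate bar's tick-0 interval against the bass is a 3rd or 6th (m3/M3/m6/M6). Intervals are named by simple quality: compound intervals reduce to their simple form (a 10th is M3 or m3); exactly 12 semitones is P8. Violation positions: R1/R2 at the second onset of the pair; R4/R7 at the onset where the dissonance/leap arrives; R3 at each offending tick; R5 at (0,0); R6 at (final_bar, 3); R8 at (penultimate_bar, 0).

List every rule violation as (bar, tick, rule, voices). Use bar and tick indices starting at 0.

bar 0: v0=F3 v1=F4 v2=C5 downbeat P5
bar 1: v0=E3 v1=G3 v2=F4 downbeat m2
bar 2: v0=D3 v1=B3 v2=C4 downbeat m7
bar 3: v0=C3 v1=G3 v2=D4 downbeat M2
bar 4: v0=B2 v1=F3 v2=F4 downbeat TT
bar 5: v0=D3 v1=A3 v2=C4 downbeat m7
bar 6: v0=G3 v1=E4 v2=B4 downbeat M3
bar 7: v0=F3 v1=F4 v2=C5 downbeat P5
  -> R4 @ bar 1 tick 0 v(0, 2): E3/F4 m2 untreated
  -> R7 @ bar 1 tick 0 v(1,): F4->G3 leap 10st
  -> R4 @ bar 2 tick 0 v(0, 2): D3/C4 m7 untreated
  -> R2 @ bar 3 tick 0 v(0, 1): D3/B3 M6 -> C3/G3 P5 similar
  -> R4 @ bar 3 tick 0 v(0, 2): C3/D4 M2 untreated
  -> R4 @ bar 4 tick 0 v(0, 1): B2/F3 TT untreated
  -> R4 @ bar 4 tick 0 v(0, 2): B2/F4 TT untreated
  -> R2 @ bar 5 tick 0 v(0, 1): B2/F3 TT -> D3/A3 P5 similar
  -> R4 @ bar 5 tick 0 v(0, 2): D3/C4 m7 untreated
  -> R2 @ bar 6 tick 0 v(1, 2): A3/C4 m3 -> E4/B4 P5 similar
  -> R7 @ bar 6 tick 0 v(2,): C4->B4 leap 11st
  -> R1 @ bar 7 tick 0 v(1, 2): E4/B4 P5 -> F4/C5 P5 similar

(1, 0, R4, (0, 2))
(1, 0, R7, (1,))
(2, 0, R4, (0, 2))
(3, 0, R2, (0, 1))
(3, 0, R4, (0, 2))
(4, 0, R4, (0, 1))
(4, 0, R4, (0, 2))
(5, 0, R2, (0, 1))
(5, 0, R4, (0, 2))
(6, 0, R2, (1, 2))
(6, 0, R7, (2,))
(7, 0, R1, (1, 2))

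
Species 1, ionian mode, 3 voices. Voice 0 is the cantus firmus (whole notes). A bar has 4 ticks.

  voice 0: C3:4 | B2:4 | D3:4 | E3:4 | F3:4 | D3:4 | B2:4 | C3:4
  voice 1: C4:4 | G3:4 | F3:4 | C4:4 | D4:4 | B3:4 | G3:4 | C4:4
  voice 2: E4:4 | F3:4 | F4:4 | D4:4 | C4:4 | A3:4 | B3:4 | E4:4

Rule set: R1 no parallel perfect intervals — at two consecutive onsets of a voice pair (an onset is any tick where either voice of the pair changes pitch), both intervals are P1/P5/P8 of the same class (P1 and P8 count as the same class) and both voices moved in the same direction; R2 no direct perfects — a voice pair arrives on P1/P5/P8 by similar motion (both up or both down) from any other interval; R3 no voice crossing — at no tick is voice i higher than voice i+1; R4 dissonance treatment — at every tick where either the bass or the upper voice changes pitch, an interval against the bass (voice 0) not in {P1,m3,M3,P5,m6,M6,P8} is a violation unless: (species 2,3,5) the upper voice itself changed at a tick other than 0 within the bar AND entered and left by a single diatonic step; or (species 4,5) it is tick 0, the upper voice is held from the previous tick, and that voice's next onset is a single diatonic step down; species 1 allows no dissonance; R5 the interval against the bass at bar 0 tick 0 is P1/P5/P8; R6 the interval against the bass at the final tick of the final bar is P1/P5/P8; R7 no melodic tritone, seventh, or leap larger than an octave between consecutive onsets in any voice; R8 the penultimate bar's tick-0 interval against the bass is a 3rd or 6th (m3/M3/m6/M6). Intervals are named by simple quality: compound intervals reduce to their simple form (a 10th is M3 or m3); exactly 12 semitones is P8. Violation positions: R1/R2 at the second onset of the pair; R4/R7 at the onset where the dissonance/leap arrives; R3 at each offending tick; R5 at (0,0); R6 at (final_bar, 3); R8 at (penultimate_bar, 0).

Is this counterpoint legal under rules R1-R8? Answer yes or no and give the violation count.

bar 0: v0=C3 v1=C4 v2=E4 (M3)
bar 1: v0=B2 v1=G3 v2=F3 (TT)
bar 2: v0=D3 v1=F3 v2=F4 (m3)
bar 3: v0=E3 v1=C4 v2=D4 (m7)
bar 4: v0=F3 v1=D4 v2=C4 (P5)
bar 5: v0=D3 v1=B3 v2=A3 (P5)
bar 6: v0=B2 v1=G3 v2=B3 (P8)
bar 7: v0=C3 v1=C4 v2=E4 (M3)
  R5 @ bar0.0: opens on M3
  R3 @ bar1.0: G3 above F3
  R4 @ bar1.0: B2/F3 TT untreated
  R7 @ bar1.0: E4->F3 leap 11st
  R3 @ bar1.1: G3 above F3
  R3 @ bar1.2: G3 above F3
  R3 @ bar1.3: G3 above F3
  R4 @ bar3.0: E3/D4 m7 untreated
  R3 @ bar4.0: D4 above C4
  R3 @ bar4.1: D4 above C4
  R3 @ bar4.2: D4 above C4
  R3 @ bar4.3: D4 above C4
  R1 @ bar5.0: F3/C4 P5 -> D3/A3 P5 similar
  R3 @ bar5.0: B3 above A3
  R3 @ bar5.1: B3 above A3
  R3 @ bar5.2: B3 above A3
  R3 @ bar5.3: B3 above A3
  R8 @ bar6.0: penult P8 not 3rd/6th
  R2 @ bar7.0: B2/G3 m6 -> C3/C4 P8 similar
  R6 @ bar7.3: closes on M3

No (20 violations)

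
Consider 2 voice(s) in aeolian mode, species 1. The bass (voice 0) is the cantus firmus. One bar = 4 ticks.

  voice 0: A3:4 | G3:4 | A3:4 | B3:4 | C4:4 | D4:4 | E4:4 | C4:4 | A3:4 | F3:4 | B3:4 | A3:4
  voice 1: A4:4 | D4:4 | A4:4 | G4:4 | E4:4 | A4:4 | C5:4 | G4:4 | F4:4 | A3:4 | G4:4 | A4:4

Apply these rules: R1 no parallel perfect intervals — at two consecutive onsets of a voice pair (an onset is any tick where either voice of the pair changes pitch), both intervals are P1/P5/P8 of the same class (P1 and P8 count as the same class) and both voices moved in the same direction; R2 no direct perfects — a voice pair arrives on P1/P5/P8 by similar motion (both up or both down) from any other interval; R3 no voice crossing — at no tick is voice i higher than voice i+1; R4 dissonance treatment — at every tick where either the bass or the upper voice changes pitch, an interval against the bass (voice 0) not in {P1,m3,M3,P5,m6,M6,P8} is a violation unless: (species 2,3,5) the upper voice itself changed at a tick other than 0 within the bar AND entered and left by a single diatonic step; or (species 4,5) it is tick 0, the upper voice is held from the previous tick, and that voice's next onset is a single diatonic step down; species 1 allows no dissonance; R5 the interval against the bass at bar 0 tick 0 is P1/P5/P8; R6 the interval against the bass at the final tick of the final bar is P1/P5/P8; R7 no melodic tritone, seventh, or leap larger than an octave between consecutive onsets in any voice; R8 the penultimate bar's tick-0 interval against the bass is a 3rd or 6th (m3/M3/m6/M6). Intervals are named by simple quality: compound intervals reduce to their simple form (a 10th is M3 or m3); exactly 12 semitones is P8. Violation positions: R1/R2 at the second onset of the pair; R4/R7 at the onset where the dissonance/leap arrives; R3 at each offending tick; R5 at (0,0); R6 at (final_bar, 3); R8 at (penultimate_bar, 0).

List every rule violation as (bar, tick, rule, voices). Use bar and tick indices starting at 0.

bar 0: v0=A3 v1=A4 downbeat P8
bar 1: v0=G3 v1=D4 downbeat P5
bar 2: v0=A3 v1=A4 downbeat P8
bar 3: v0=B3 v1=G4 downbeat m6
bar 4: v0=C4 v1=E4 downbeat M3
bar 5: v0=D4 v1=A4 downbeat P5
bar 6: v0=E4 v1=C5 downbeat m6
bar 7: v0=C4 v1=G4 downbeat P5
bar 8: v0=A3 v1=F4 downbeat m6
bar 9: v0=F3 v1=A3 downbeat M3
bar 10: v0=B3 v1=G4 downbeat m6
bar 11: v0=A3 v1=A4 downbeat P8
  -> R2 @ bar 1 tick 0 v(0, 1): A3/A4 P8 -> G3/D4 P5 similar
  -> R2 @ bar 2 tick 0 v(0, 1): G3/D4 P5 -> A3/A4 P8 similar
  -> R2 @ bar 5 tick 0 v(0, 1): C4/E4 M3 -> D4/A4 P5 similar
  -> R2 @ bar 7 tick 0 v(0, 1): E4/C5 m6 -> C4/G4 P5 similar
  -> R7 @ bar 10 tick 0 v(0,): F3->B3 leap 6st
  -> R7 @ bar 10 tick 0 v(1,): A3->G4 leap 10st

(1, 0, R2, (0, 1))
(2, 0, R2, (0, 1))
(5, 0, R2, (0, 1))
(7, 0, R2, (0, 1))
(10, 0, R7, (0,))
(10, 0, R7, (1,))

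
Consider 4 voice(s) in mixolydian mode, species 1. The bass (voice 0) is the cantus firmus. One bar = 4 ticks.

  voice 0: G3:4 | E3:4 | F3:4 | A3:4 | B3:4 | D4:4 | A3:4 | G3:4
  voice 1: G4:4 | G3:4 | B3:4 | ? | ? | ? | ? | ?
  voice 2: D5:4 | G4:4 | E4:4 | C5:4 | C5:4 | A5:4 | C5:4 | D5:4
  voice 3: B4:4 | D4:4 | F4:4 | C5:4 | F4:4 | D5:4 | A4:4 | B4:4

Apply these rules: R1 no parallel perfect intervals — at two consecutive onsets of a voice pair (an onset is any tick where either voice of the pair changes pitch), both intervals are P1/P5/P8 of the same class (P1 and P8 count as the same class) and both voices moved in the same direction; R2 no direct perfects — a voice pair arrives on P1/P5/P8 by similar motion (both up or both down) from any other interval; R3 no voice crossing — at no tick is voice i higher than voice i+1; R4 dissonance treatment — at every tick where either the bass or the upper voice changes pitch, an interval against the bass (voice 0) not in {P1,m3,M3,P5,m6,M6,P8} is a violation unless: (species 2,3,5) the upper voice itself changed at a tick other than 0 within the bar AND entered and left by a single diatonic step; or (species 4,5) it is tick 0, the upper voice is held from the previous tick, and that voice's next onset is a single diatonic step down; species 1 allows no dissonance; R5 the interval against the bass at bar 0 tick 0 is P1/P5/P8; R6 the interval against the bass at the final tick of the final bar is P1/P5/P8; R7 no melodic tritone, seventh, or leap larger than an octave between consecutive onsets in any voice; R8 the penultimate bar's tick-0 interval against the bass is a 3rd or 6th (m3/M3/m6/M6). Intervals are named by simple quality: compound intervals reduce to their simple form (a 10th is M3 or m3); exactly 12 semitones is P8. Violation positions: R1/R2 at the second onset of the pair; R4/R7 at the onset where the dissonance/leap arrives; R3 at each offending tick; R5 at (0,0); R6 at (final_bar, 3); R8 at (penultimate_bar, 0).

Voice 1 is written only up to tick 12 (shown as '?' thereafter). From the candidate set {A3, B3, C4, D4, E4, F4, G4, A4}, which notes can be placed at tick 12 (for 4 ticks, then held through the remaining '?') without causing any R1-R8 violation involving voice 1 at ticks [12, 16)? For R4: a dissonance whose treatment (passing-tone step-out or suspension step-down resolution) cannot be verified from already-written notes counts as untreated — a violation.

A3: legal
B3: violates R4
C4: violates R2
D4: violates R4
E4: violates R2
F4: violates R2,R7
G4: violates R4
A4: violates R2,R7

{A3}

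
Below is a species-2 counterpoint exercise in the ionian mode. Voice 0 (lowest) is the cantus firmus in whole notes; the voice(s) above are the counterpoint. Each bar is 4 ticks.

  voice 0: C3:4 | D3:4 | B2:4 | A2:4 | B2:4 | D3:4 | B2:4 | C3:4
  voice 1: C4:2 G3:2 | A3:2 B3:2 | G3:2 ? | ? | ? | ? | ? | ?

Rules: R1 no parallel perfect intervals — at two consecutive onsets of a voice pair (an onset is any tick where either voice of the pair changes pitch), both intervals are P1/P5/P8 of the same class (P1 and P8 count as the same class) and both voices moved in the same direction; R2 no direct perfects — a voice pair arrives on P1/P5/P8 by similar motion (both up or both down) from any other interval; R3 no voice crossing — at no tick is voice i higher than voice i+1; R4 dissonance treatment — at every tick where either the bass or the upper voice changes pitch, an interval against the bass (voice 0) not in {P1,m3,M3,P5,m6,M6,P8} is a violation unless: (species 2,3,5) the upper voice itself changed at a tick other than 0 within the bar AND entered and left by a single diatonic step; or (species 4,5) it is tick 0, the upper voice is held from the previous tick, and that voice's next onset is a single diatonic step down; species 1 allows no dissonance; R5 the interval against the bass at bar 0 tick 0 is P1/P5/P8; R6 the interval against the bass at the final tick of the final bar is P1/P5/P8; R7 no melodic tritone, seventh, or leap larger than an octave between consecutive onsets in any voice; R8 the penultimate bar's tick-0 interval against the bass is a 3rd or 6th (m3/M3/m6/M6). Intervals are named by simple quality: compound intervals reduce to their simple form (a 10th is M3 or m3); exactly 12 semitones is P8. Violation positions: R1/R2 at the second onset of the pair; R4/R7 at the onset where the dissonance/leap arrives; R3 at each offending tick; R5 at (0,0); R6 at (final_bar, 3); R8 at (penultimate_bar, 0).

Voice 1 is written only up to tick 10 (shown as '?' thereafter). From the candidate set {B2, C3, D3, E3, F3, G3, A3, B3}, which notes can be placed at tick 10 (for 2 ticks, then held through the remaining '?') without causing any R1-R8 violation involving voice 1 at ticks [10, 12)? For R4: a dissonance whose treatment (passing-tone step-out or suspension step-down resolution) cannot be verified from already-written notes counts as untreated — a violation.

{B2, B3, D3, G3}

B2: legal
C3: violates R4
D3: legal
E3: violates R4
F3: violates R4
G3: legal
A3: violates R4
B3: legal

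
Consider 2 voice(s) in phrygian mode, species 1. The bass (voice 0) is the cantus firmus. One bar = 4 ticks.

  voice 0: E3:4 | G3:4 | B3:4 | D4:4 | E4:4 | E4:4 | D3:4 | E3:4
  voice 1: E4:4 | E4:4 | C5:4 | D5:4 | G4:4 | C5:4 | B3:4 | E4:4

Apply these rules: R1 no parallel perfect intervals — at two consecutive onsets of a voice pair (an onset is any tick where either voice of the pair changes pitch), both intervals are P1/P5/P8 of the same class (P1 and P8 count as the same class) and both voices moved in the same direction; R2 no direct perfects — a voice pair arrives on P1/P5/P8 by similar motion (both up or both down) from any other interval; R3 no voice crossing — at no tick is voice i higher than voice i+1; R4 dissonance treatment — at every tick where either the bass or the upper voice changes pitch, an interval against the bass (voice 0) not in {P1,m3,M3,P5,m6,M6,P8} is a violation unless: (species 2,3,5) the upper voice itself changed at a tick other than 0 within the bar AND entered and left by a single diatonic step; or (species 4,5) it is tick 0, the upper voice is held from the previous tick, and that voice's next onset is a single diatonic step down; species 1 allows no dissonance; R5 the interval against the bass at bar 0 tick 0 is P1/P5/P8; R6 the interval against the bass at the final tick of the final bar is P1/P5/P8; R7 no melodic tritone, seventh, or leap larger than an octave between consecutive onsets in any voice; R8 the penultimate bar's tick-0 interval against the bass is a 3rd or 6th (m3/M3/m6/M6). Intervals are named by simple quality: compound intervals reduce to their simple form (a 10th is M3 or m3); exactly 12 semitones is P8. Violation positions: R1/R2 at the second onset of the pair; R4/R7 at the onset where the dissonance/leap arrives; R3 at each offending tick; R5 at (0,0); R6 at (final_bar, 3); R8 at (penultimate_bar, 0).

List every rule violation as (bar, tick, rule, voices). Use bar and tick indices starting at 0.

(2, 0, R4, (0, 1))
(3, 0, R2, (0, 1))
(6, 0, R7, (0,))
(6, 0, R7, (1,))
(7, 0, R2, (0, 1))

bar 0: v0=E3 v1=E4 downbeat P8
bar 1: v0=G3 v1=E4 downbeat M6
bar 2: v0=B3 v1=C5 downbeat m2
bar 3: v0=D4 v1=D5 downbeat P8
bar 4: v0=E4 v1=G4 downbeat m3
bar 5: v0=E4 v1=C5 downbeat m6
bar 6: v0=D3 v1=B3 downbeat M6
bar 7: v0=E3 v1=E4 downbeat P8
  -> R4 @ bar 2 tick 0 v(0, 1): B3/C5 m2 untreated
  -> R2 @ bar 3 tick 0 v(0, 1): B3/C5 m2 -> D4/D5 P8 similar
  -> R7 @ bar 6 tick 0 v(0,): E4->D3 leap 14st
  -> R7 @ bar 6 tick 0 v(1,): C5->B3 leap 13st
  -> R2 @ bar 7 tick 0 v(0, 1): D3/B3 M6 -> E3/E4 P8 similar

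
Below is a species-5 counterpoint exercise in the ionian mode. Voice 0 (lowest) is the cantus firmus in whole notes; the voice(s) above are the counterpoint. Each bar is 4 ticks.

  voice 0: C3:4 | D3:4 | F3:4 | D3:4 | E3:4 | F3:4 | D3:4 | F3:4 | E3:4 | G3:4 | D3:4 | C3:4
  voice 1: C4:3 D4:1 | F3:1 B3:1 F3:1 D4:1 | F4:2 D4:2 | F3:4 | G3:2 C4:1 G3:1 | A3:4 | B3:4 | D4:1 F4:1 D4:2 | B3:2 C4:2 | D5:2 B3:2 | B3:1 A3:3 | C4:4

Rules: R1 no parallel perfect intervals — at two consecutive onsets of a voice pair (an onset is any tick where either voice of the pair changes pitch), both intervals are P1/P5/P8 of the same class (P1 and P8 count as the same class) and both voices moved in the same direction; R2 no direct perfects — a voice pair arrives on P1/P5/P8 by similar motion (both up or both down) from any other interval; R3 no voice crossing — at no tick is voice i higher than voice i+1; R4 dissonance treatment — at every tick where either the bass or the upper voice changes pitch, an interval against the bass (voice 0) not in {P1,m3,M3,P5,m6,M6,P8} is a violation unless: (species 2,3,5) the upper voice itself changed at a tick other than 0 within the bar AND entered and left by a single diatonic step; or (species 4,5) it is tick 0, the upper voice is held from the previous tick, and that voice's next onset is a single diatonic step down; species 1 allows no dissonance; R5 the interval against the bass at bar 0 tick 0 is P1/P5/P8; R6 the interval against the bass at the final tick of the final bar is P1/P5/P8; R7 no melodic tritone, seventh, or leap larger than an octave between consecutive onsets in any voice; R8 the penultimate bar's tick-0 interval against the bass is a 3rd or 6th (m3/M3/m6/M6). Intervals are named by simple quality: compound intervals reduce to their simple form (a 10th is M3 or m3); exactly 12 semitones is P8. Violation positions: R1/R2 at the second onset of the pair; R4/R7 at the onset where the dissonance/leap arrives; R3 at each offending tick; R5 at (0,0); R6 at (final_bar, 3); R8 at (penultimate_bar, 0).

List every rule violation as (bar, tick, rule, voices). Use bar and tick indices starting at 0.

bar 0: v0=C3 v1=C4 downbeat P8
bar 1: v0=D3 v1=F3 downbeat m3
bar 2: v0=F3 v1=F4 downbeat P8
bar 3: v0=D3 v1=F3 downbeat m3
bar 4: v0=E3 v1=G3 downbeat m3
bar 5: v0=F3 v1=A3 downbeat M3
bar 6: v0=D3 v1=B3 downbeat M6
bar 7: v0=F3 v1=D4 downbeat M6
bar 8: v0=E3 v1=B3 downbeat P5
bar 9: v0=G3 v1=D5 downbeat P5
bar 10: v0=D3 v1=B3 downbeat M6
bar 11: v0=C3 v1=C4 downbeat P8
  -> R4 @ bar 0 tick 3 v(0, 1): C3/D4 M2 untreated
  -> R7 @ bar 1 tick 1 v(1,): F3->B3 leap 6st
  -> R7 @ bar 1 tick 2 v(1,): B3->F3 leap 6st
  -> R1 @ bar 2 tick 0 v(0, 1): D3/D4 P8 -> F3/F4 P8 similar
  -> R2 @ bar 8 tick 0 v(0, 1): F3/D4 M6 -> E3/B3 P5 similar
  -> R2 @ bar 9 tick 0 v(0, 1): E3/C4 m6 -> G3/D5 P5 similar
  -> R7 @ bar 9 tick 0 v(1,): C4->D5 leap 14st
  -> R7 @ bar 9 tick 2 v(1,): D5->B3 leap 15st

(0, 3, R4, (0, 1))
(1, 1, R7, (1,))
(1, 2, R7, (1,))
(2, 0, R1, (0, 1))
(8, 0, R2, (0, 1))
(9, 0, R2, (0, 1))
(9, 0, R7, (1,))
(9, 2, R7, (1,))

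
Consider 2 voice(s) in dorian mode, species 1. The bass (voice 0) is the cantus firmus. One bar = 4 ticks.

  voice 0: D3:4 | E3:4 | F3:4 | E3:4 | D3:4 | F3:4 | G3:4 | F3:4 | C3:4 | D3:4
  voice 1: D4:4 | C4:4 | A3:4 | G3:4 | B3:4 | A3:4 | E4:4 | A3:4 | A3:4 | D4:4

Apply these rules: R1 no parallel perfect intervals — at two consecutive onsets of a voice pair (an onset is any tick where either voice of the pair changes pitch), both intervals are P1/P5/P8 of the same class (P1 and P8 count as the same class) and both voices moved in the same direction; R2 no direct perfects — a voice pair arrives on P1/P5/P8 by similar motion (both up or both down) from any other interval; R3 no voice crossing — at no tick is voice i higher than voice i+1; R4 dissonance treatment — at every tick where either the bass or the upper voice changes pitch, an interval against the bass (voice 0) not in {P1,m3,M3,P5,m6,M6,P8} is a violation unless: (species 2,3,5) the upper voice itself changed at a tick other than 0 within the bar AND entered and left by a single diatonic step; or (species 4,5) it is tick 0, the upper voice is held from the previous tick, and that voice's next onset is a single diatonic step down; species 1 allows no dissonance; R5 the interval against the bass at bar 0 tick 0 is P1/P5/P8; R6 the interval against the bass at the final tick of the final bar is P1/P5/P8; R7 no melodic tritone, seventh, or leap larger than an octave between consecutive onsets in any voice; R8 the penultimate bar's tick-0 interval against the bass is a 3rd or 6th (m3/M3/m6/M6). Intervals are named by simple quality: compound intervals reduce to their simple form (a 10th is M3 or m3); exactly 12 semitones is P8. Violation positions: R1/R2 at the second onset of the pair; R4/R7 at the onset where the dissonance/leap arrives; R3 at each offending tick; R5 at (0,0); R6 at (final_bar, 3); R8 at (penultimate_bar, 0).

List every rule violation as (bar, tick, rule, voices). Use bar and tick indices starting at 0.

bar 0: v0=D3 v1=D4 downbeat P8
bar 1: v0=E3 v1=C4 downbeat m6
bar 2: v0=F3 v1=A3 downbeat M3
bar 3: v0=E3 v1=G3 downbeat m3
bar 4: v0=D3 v1=B3 downbeat M6
bar 5: v0=F3 v1=A3 downbeat M3
bar 6: v0=G3 v1=E4 downbeat M6
bar 7: v0=F3 v1=A3 downbeat M3
bar 8: v0=C3 v1=A3 downbeat M6
bar 9: v0=D3 v1=D4 downbeat P8
  -> R2 @ bar 9 tick 0 v(0, 1): C3/A3 M6 -> D3/D4 P8 similar

(9, 0, R2, (0, 1))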